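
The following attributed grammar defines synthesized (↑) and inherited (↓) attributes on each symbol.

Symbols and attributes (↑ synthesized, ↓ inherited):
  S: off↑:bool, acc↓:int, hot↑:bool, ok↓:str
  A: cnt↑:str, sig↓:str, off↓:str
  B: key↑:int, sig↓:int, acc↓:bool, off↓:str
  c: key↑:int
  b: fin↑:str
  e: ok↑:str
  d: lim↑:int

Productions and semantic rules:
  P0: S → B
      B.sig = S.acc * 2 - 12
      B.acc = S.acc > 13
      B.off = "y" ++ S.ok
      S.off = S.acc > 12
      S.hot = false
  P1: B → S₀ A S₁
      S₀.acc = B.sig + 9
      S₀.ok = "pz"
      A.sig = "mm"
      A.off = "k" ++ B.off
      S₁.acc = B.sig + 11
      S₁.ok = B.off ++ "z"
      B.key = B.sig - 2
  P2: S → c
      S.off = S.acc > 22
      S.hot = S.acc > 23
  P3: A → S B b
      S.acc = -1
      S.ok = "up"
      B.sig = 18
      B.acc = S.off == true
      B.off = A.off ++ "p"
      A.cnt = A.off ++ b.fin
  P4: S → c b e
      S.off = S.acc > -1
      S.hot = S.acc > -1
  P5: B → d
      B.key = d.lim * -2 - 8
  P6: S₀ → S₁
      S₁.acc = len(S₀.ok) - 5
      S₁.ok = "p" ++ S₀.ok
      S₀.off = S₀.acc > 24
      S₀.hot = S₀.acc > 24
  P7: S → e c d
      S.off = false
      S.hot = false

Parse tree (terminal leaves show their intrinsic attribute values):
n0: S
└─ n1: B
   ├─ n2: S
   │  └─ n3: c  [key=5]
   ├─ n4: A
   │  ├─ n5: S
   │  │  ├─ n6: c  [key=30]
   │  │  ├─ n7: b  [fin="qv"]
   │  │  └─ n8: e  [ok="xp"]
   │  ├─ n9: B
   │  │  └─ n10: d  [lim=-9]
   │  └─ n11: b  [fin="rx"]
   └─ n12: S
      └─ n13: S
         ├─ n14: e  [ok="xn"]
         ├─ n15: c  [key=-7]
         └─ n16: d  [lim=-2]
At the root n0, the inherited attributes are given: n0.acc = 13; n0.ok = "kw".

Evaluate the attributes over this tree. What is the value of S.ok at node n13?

1. n0.acc = 13  [given at root]
2. n0.ok = "kw"  [given at root]
3. n1.sig = 14  [S.acc * 2 - 12]
4. n1.acc = false  [S.acc > 13]
5. n1.off = "ykw"  ["y" ++ S.ok]
6. n2.acc = 23  [B.sig + 9]
7. n2.ok = "pz"  ["pz"]
8. n3.key = 5  [terminal]
9. n2.off = true  [S.acc > 22]
10. n2.hot = false  [S.acc > 23]
11. n4.sig = "mm"  ["mm"]
12. n4.off = "kykw"  ["k" ++ B.off]
13. n5.acc = -1  [-1]
14. n5.ok = "up"  ["up"]
15. n6.key = 30  [terminal]
16. n7.fin = "qv"  [terminal]
17. n8.ok = "xp"  [terminal]
18. n5.off = false  [S.acc > -1]
19. n5.hot = false  [S.acc > -1]
20. n9.sig = 18  [18]
21. n9.acc = false  [S.off == true]
22. n9.off = "kykwp"  [A.off ++ "p"]
23. n10.lim = -9  [terminal]
24. n9.key = 10  [d.lim * -2 - 8]
25. n11.fin = "rx"  [terminal]
26. n4.cnt = "kykwrx"  [A.off ++ b.fin]
27. n12.acc = 25  [B.sig + 11]
28. n12.ok = "ykwz"  [B.off ++ "z"]
29. n13.acc = -1  [len(S₀.ok) - 5]
30. n13.ok = "pykwz"  ["p" ++ S₀.ok]
31. n14.ok = "xn"  [terminal]
32. n15.key = -7  [terminal]
33. n16.lim = -2  [terminal]
34. n13.off = false  [false]
35. n13.hot = false  [false]
36. n12.off = true  [S₀.acc > 24]
37. n12.hot = true  [S₀.acc > 24]
38. n1.key = 12  [B.sig - 2]
39. n0.off = true  [S.acc > 12]
40. n0.hot = false  [false]

"pykwz"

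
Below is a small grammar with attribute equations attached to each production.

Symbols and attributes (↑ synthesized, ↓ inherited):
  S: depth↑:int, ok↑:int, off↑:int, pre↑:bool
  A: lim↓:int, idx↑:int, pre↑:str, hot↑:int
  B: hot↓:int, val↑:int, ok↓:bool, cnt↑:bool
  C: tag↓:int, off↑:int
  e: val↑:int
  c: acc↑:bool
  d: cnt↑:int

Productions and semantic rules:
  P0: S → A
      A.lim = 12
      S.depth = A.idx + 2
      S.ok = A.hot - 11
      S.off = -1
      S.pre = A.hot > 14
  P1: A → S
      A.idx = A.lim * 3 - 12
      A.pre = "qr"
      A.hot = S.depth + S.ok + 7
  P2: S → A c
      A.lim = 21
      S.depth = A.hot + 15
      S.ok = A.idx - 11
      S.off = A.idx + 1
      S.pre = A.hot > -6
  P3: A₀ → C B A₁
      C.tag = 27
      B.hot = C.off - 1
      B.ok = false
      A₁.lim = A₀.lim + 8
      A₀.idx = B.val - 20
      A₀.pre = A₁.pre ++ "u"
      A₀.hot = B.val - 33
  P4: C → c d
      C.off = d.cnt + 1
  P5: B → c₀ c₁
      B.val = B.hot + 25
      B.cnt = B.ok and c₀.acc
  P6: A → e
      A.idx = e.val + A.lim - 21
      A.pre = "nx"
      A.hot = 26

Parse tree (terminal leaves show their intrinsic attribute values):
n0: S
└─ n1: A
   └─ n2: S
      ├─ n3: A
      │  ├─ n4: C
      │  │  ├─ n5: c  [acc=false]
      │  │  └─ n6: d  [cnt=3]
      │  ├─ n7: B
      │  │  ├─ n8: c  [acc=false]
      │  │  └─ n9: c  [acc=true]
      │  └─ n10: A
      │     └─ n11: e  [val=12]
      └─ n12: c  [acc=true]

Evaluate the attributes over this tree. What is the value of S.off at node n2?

1. n1.lim = 12  [12]
2. n3.lim = 21  [21]
3. n4.tag = 27  [27]
4. n5.acc = false  [terminal]
5. n6.cnt = 3  [terminal]
6. n4.off = 4  [d.cnt + 1]
7. n7.hot = 3  [C.off - 1]
8. n7.ok = false  [false]
9. n8.acc = false  [terminal]
10. n9.acc = true  [terminal]
11. n7.val = 28  [B.hot + 25]
12. n7.cnt = false  [B.ok and c₀.acc]
13. n10.lim = 29  [A₀.lim + 8]
14. n11.val = 12  [terminal]
15. n10.idx = 20  [e.val + A.lim - 21]
16. n10.pre = "nx"  ["nx"]
17. n10.hot = 26  [26]
18. n3.idx = 8  [B.val - 20]
19. n3.pre = "nxu"  [A₁.pre ++ "u"]
20. n3.hot = -5  [B.val - 33]
21. n12.acc = true  [terminal]
22. n2.depth = 10  [A.hot + 15]
23. n2.ok = -3  [A.idx - 11]
24. n2.off = 9  [A.idx + 1]
25. n2.pre = true  [A.hot > -6]
26. n1.idx = 24  [A.lim * 3 - 12]
27. n1.pre = "qr"  ["qr"]
28. n1.hot = 14  [S.depth + S.ok + 7]
29. n0.depth = 26  [A.idx + 2]
30. n0.ok = 3  [A.hot - 11]
31. n0.off = -1  [-1]
32. n0.pre = false  [A.hot > 14]

9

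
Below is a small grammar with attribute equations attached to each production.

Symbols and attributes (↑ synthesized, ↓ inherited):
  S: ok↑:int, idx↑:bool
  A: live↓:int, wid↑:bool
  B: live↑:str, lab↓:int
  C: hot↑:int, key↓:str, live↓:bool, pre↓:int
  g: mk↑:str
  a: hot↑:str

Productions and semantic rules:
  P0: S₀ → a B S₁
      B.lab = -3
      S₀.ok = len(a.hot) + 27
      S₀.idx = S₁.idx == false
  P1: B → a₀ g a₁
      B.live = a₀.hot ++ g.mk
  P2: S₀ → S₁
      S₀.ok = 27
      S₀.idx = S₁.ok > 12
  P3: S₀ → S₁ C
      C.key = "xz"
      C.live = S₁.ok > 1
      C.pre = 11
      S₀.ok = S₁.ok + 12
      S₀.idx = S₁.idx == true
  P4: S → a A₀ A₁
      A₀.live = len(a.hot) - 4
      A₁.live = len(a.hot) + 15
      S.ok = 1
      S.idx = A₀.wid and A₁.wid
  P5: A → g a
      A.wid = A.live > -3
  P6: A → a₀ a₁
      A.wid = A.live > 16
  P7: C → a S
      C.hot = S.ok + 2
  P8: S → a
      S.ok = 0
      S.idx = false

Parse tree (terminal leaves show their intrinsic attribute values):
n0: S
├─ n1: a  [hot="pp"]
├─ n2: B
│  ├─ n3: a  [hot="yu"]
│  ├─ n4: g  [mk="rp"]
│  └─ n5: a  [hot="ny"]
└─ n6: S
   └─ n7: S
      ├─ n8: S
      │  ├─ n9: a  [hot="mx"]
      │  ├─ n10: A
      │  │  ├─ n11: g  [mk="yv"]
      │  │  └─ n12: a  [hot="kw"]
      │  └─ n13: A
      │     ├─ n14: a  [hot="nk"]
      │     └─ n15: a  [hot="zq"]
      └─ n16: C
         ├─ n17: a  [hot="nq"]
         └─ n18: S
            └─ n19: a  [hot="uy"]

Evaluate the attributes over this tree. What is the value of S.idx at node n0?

false

1. n1.hot = "pp"  [terminal]
2. n2.lab = -3  [-3]
3. n3.hot = "yu"  [terminal]
4. n4.mk = "rp"  [terminal]
5. n5.hot = "ny"  [terminal]
6. n2.live = "yurp"  [a₀.hot ++ g.mk]
7. n9.hot = "mx"  [terminal]
8. n10.live = -2  [len(a.hot) - 4]
9. n11.mk = "yv"  [terminal]
10. n12.hot = "kw"  [terminal]
11. n10.wid = true  [A.live > -3]
12. n13.live = 17  [len(a.hot) + 15]
13. n14.hot = "nk"  [terminal]
14. n15.hot = "zq"  [terminal]
15. n13.wid = true  [A.live > 16]
16. n8.ok = 1  [1]
17. n8.idx = true  [A₀.wid and A₁.wid]
18. n16.key = "xz"  ["xz"]
19. n16.live = false  [S₁.ok > 1]
20. n16.pre = 11  [11]
21. n17.hot = "nq"  [terminal]
22. n19.hot = "uy"  [terminal]
23. n18.ok = 0  [0]
24. n18.idx = false  [false]
25. n16.hot = 2  [S.ok + 2]
26. n7.ok = 13  [S₁.ok + 12]
27. n7.idx = true  [S₁.idx == true]
28. n6.ok = 27  [27]
29. n6.idx = true  [S₁.ok > 12]
30. n0.ok = 29  [len(a.hot) + 27]
31. n0.idx = false  [S₁.idx == false]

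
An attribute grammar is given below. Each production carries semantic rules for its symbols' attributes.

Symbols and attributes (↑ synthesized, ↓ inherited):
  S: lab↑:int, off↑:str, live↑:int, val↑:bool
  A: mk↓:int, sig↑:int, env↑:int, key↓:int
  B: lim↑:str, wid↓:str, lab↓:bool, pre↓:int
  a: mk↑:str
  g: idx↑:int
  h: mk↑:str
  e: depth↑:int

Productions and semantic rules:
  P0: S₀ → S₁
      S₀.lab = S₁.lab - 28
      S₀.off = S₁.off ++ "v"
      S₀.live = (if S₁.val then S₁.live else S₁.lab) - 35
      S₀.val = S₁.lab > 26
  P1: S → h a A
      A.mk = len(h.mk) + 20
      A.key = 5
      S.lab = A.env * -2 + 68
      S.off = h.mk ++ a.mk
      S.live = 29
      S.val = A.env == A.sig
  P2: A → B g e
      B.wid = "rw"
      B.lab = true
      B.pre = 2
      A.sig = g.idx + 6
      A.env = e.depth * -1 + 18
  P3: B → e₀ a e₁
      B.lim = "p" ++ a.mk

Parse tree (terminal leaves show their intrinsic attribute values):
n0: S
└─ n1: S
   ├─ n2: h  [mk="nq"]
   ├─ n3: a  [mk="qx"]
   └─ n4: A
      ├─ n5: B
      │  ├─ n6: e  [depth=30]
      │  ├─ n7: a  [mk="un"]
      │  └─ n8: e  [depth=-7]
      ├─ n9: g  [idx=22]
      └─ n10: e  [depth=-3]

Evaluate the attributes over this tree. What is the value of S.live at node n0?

1. n2.mk = "nq"  [terminal]
2. n3.mk = "qx"  [terminal]
3. n4.mk = 22  [len(h.mk) + 20]
4. n4.key = 5  [5]
5. n5.wid = "rw"  ["rw"]
6. n5.lab = true  [true]
7. n5.pre = 2  [2]
8. n6.depth = 30  [terminal]
9. n7.mk = "un"  [terminal]
10. n8.depth = -7  [terminal]
11. n5.lim = "pun"  ["p" ++ a.mk]
12. n9.idx = 22  [terminal]
13. n10.depth = -3  [terminal]
14. n4.sig = 28  [g.idx + 6]
15. n4.env = 21  [e.depth * -1 + 18]
16. n1.lab = 26  [A.env * -2 + 68]
17. n1.off = "nqqx"  [h.mk ++ a.mk]
18. n1.live = 29  [29]
19. n1.val = false  [A.env == A.sig]
20. n0.lab = -2  [S₁.lab - 28]
21. n0.off = "nqqxv"  [S₁.off ++ "v"]
22. n0.live = -9  [(if S₁.val then S₁.live else S₁.lab) - 35]
23. n0.val = false  [S₁.lab > 26]

-9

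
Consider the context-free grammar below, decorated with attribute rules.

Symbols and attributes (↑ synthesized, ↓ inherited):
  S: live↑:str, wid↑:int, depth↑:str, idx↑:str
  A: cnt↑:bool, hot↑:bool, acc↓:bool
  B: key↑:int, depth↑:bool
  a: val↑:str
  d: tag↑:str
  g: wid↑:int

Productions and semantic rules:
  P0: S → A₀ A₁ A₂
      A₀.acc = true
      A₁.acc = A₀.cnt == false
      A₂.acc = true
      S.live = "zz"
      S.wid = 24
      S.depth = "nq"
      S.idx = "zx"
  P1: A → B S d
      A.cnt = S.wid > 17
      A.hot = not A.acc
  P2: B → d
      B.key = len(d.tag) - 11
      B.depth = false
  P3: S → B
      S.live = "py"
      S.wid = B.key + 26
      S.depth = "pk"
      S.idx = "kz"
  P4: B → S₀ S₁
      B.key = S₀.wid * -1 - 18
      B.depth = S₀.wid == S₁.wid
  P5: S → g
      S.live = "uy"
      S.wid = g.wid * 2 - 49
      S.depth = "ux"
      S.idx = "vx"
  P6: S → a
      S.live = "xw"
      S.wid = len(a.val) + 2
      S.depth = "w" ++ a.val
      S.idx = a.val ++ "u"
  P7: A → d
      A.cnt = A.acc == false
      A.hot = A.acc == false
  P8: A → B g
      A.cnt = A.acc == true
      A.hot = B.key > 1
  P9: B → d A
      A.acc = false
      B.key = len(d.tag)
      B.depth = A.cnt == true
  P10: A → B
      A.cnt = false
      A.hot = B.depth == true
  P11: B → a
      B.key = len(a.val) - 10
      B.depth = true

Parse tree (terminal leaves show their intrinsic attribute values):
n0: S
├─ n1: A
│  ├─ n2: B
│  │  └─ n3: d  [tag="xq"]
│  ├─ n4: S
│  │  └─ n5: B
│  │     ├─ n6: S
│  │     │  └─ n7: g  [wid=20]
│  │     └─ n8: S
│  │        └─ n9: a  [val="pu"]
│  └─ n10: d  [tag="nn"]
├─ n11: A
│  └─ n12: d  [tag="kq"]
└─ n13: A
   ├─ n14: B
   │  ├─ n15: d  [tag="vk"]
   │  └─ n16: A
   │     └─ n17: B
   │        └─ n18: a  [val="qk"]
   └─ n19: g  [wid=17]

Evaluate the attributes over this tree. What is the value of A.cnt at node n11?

1. n1.acc = true  [true]
2. n3.tag = "xq"  [terminal]
3. n2.key = -9  [len(d.tag) - 11]
4. n2.depth = false  [false]
5. n7.wid = 20  [terminal]
6. n6.live = "uy"  ["uy"]
7. n6.wid = -9  [g.wid * 2 - 49]
8. n6.depth = "ux"  ["ux"]
9. n6.idx = "vx"  ["vx"]
10. n9.val = "pu"  [terminal]
11. n8.live = "xw"  ["xw"]
12. n8.wid = 4  [len(a.val) + 2]
13. n8.depth = "wpu"  ["w" ++ a.val]
14. n8.idx = "puu"  [a.val ++ "u"]
15. n5.key = -9  [S₀.wid * -1 - 18]
16. n5.depth = false  [S₀.wid == S₁.wid]
17. n4.live = "py"  ["py"]
18. n4.wid = 17  [B.key + 26]
19. n4.depth = "pk"  ["pk"]
20. n4.idx = "kz"  ["kz"]
21. n10.tag = "nn"  [terminal]
22. n1.cnt = false  [S.wid > 17]
23. n1.hot = false  [not A.acc]
24. n11.acc = true  [A₀.cnt == false]
25. n12.tag = "kq"  [terminal]
26. n11.cnt = false  [A.acc == false]
27. n11.hot = false  [A.acc == false]
28. n13.acc = true  [true]
29. n15.tag = "vk"  [terminal]
30. n16.acc = false  [false]
31. n18.val = "qk"  [terminal]
32. n17.key = -8  [len(a.val) - 10]
33. n17.depth = true  [true]
34. n16.cnt = false  [false]
35. n16.hot = true  [B.depth == true]
36. n14.key = 2  [len(d.tag)]
37. n14.depth = false  [A.cnt == true]
38. n19.wid = 17  [terminal]
39. n13.cnt = true  [A.acc == true]
40. n13.hot = true  [B.key > 1]
41. n0.live = "zz"  ["zz"]
42. n0.wid = 24  [24]
43. n0.depth = "nq"  ["nq"]
44. n0.idx = "zx"  ["zx"]

false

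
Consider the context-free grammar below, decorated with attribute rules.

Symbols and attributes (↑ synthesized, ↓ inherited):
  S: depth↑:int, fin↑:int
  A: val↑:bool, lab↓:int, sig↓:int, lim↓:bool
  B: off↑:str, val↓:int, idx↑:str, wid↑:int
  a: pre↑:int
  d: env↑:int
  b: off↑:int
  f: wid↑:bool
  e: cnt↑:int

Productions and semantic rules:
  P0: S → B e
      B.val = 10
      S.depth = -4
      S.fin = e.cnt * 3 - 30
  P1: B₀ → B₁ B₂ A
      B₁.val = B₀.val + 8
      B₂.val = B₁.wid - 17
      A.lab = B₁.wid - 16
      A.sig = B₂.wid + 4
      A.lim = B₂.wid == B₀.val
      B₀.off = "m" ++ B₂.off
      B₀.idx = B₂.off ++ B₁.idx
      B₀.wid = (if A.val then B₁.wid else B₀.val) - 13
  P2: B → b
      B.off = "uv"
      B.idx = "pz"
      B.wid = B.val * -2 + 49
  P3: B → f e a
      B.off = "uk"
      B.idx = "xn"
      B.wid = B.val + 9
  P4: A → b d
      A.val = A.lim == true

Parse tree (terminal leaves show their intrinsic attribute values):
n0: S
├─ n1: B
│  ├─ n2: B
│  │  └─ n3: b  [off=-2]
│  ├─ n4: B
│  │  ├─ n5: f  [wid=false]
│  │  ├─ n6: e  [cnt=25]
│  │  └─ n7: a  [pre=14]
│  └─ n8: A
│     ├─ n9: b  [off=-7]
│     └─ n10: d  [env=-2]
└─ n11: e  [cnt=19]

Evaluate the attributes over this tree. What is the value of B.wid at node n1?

-3

1. n1.val = 10  [10]
2. n2.val = 18  [B₀.val + 8]
3. n3.off = -2  [terminal]
4. n2.off = "uv"  ["uv"]
5. n2.idx = "pz"  ["pz"]
6. n2.wid = 13  [B.val * -2 + 49]
7. n4.val = -4  [B₁.wid - 17]
8. n5.wid = false  [terminal]
9. n6.cnt = 25  [terminal]
10. n7.pre = 14  [terminal]
11. n4.off = "uk"  ["uk"]
12. n4.idx = "xn"  ["xn"]
13. n4.wid = 5  [B.val + 9]
14. n8.lab = -3  [B₁.wid - 16]
15. n8.sig = 9  [B₂.wid + 4]
16. n8.lim = false  [B₂.wid == B₀.val]
17. n9.off = -7  [terminal]
18. n10.env = -2  [terminal]
19. n8.val = false  [A.lim == true]
20. n1.off = "muk"  ["m" ++ B₂.off]
21. n1.idx = "ukpz"  [B₂.off ++ B₁.idx]
22. n1.wid = -3  [(if A.val then B₁.wid else B₀.val) - 13]
23. n11.cnt = 19  [terminal]
24. n0.depth = -4  [-4]
25. n0.fin = 27  [e.cnt * 3 - 30]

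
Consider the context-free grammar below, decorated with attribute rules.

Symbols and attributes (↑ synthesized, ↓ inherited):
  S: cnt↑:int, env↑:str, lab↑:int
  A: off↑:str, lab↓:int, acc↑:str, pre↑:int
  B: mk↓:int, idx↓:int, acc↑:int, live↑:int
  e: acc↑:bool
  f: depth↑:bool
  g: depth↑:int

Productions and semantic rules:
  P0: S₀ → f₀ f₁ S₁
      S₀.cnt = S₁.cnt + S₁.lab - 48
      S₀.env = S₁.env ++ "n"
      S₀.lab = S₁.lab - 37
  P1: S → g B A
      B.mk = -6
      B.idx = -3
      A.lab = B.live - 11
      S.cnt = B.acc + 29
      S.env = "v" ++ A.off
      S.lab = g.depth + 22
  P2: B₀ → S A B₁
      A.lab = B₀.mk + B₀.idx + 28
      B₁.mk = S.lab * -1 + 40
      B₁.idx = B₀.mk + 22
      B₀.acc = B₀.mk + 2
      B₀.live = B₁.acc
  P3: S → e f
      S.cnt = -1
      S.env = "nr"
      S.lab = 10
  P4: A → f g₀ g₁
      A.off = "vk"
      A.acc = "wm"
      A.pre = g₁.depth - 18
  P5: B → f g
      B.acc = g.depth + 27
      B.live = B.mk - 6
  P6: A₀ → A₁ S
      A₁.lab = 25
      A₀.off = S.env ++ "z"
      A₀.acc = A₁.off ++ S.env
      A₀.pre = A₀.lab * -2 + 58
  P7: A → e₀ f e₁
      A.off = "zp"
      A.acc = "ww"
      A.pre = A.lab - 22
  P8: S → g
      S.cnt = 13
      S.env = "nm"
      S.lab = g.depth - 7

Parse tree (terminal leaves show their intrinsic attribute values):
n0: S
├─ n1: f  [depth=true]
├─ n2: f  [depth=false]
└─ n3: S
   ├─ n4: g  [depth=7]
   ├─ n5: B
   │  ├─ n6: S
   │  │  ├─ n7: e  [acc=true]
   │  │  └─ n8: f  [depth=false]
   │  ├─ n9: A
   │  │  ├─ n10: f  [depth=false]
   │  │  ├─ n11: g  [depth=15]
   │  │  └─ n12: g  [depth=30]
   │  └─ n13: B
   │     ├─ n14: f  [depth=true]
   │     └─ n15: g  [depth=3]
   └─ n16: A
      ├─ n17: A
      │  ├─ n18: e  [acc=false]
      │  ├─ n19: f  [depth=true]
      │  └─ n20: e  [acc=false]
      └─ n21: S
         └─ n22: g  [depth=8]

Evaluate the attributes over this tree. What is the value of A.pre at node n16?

1. n1.depth = true  [terminal]
2. n2.depth = false  [terminal]
3. n4.depth = 7  [terminal]
4. n5.mk = -6  [-6]
5. n5.idx = -3  [-3]
6. n7.acc = true  [terminal]
7. n8.depth = false  [terminal]
8. n6.cnt = -1  [-1]
9. n6.env = "nr"  ["nr"]
10. n6.lab = 10  [10]
11. n9.lab = 19  [B₀.mk + B₀.idx + 28]
12. n10.depth = false  [terminal]
13. n11.depth = 15  [terminal]
14. n12.depth = 30  [terminal]
15. n9.off = "vk"  ["vk"]
16. n9.acc = "wm"  ["wm"]
17. n9.pre = 12  [g₁.depth - 18]
18. n13.mk = 30  [S.lab * -1 + 40]
19. n13.idx = 16  [B₀.mk + 22]
20. n14.depth = true  [terminal]
21. n15.depth = 3  [terminal]
22. n13.acc = 30  [g.depth + 27]
23. n13.live = 24  [B.mk - 6]
24. n5.acc = -4  [B₀.mk + 2]
25. n5.live = 30  [B₁.acc]
26. n16.lab = 19  [B.live - 11]
27. n17.lab = 25  [25]
28. n18.acc = false  [terminal]
29. n19.depth = true  [terminal]
30. n20.acc = false  [terminal]
31. n17.off = "zp"  ["zp"]
32. n17.acc = "ww"  ["ww"]
33. n17.pre = 3  [A.lab - 22]
34. n22.depth = 8  [terminal]
35. n21.cnt = 13  [13]
36. n21.env = "nm"  ["nm"]
37. n21.lab = 1  [g.depth - 7]
38. n16.off = "nmz"  [S.env ++ "z"]
39. n16.acc = "zpnm"  [A₁.off ++ S.env]
40. n16.pre = 20  [A₀.lab * -2 + 58]
41. n3.cnt = 25  [B.acc + 29]
42. n3.env = "vnmz"  ["v" ++ A.off]
43. n3.lab = 29  [g.depth + 22]
44. n0.cnt = 6  [S₁.cnt + S₁.lab - 48]
45. n0.env = "vnmzn"  [S₁.env ++ "n"]
46. n0.lab = -8  [S₁.lab - 37]

20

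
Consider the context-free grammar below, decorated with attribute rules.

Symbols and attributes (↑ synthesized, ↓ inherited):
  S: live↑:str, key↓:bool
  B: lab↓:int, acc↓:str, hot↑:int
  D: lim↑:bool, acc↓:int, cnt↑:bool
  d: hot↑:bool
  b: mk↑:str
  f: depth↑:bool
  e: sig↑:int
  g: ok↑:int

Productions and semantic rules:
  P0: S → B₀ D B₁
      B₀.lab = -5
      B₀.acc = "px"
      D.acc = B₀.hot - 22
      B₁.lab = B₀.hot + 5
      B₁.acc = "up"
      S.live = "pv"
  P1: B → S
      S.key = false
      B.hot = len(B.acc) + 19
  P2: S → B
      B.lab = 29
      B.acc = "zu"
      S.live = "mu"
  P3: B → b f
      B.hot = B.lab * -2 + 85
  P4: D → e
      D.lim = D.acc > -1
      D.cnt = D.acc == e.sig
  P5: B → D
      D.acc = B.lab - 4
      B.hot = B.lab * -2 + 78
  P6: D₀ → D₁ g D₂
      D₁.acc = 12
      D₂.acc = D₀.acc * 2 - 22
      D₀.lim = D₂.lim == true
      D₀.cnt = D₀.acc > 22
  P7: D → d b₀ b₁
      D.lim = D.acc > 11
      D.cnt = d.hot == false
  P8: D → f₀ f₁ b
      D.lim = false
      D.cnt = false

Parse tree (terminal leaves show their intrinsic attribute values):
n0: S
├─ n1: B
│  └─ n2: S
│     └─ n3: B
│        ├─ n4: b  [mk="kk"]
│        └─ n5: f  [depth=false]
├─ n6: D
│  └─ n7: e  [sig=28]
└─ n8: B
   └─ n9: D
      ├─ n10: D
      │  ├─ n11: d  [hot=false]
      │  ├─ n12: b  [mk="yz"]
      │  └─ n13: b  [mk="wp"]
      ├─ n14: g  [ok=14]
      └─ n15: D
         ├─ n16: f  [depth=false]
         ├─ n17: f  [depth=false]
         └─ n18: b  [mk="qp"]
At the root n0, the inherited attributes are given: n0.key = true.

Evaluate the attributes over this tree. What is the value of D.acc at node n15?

22

1. n0.key = true  [given at root]
2. n1.lab = -5  [-5]
3. n1.acc = "px"  ["px"]
4. n2.key = false  [false]
5. n3.lab = 29  [29]
6. n3.acc = "zu"  ["zu"]
7. n4.mk = "kk"  [terminal]
8. n5.depth = false  [terminal]
9. n3.hot = 27  [B.lab * -2 + 85]
10. n2.live = "mu"  ["mu"]
11. n1.hot = 21  [len(B.acc) + 19]
12. n6.acc = -1  [B₀.hot - 22]
13. n7.sig = 28  [terminal]
14. n6.lim = false  [D.acc > -1]
15. n6.cnt = false  [D.acc == e.sig]
16. n8.lab = 26  [B₀.hot + 5]
17. n8.acc = "up"  ["up"]
18. n9.acc = 22  [B.lab - 4]
19. n10.acc = 12  [12]
20. n11.hot = false  [terminal]
21. n12.mk = "yz"  [terminal]
22. n13.mk = "wp"  [terminal]
23. n10.lim = true  [D.acc > 11]
24. n10.cnt = true  [d.hot == false]
25. n14.ok = 14  [terminal]
26. n15.acc = 22  [D₀.acc * 2 - 22]
27. n16.depth = false  [terminal]
28. n17.depth = false  [terminal]
29. n18.mk = "qp"  [terminal]
30. n15.lim = false  [false]
31. n15.cnt = false  [false]
32. n9.lim = false  [D₂.lim == true]
33. n9.cnt = false  [D₀.acc > 22]
34. n8.hot = 26  [B.lab * -2 + 78]
35. n0.live = "pv"  ["pv"]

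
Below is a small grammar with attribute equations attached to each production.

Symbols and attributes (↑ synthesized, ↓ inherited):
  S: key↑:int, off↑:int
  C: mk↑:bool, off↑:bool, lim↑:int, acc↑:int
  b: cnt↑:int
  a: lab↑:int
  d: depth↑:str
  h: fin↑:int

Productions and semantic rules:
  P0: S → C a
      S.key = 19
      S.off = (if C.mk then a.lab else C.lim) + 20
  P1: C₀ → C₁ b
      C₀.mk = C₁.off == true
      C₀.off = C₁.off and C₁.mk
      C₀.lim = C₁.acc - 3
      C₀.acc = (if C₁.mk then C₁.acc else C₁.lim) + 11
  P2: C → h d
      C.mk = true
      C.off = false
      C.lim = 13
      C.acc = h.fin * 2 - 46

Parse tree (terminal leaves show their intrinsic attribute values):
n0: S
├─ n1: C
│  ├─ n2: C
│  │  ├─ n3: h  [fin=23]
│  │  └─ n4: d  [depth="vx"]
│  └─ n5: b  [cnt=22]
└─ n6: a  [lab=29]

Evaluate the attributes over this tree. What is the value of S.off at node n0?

1. n3.fin = 23  [terminal]
2. n4.depth = "vx"  [terminal]
3. n2.mk = true  [true]
4. n2.off = false  [false]
5. n2.lim = 13  [13]
6. n2.acc = 0  [h.fin * 2 - 46]
7. n5.cnt = 22  [terminal]
8. n1.mk = false  [C₁.off == true]
9. n1.off = false  [C₁.off and C₁.mk]
10. n1.lim = -3  [C₁.acc - 3]
11. n1.acc = 11  [(if C₁.mk then C₁.acc else C₁.lim) + 11]
12. n6.lab = 29  [terminal]
13. n0.key = 19  [19]
14. n0.off = 17  [(if C.mk then a.lab else C.lim) + 20]

17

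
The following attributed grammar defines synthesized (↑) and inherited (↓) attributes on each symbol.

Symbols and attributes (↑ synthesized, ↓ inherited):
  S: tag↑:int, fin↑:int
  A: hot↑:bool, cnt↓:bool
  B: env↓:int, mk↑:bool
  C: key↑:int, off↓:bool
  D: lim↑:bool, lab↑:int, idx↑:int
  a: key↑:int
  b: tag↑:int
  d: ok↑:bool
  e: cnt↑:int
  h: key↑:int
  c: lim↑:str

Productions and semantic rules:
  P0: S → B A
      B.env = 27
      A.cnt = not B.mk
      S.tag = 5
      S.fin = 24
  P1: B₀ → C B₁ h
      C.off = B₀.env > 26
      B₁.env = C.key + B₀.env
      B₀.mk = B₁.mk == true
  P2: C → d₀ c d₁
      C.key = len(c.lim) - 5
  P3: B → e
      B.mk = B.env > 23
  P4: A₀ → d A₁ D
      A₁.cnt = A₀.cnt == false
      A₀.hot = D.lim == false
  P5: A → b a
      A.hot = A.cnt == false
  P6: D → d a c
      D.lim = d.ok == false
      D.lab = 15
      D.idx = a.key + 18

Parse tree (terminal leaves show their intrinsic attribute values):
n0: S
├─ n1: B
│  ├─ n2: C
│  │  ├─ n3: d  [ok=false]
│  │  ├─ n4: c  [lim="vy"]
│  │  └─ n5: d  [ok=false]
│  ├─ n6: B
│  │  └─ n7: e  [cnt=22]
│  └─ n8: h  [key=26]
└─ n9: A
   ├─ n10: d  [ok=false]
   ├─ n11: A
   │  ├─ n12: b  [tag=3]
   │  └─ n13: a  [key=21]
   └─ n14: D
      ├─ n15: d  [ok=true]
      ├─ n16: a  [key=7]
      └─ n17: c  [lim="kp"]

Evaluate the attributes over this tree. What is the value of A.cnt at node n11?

true

1. n1.env = 27  [27]
2. n2.off = true  [B₀.env > 26]
3. n3.ok = false  [terminal]
4. n4.lim = "vy"  [terminal]
5. n5.ok = false  [terminal]
6. n2.key = -3  [len(c.lim) - 5]
7. n6.env = 24  [C.key + B₀.env]
8. n7.cnt = 22  [terminal]
9. n6.mk = true  [B.env > 23]
10. n8.key = 26  [terminal]
11. n1.mk = true  [B₁.mk == true]
12. n9.cnt = false  [not B.mk]
13. n10.ok = false  [terminal]
14. n11.cnt = true  [A₀.cnt == false]
15. n12.tag = 3  [terminal]
16. n13.key = 21  [terminal]
17. n11.hot = false  [A.cnt == false]
18. n15.ok = true  [terminal]
19. n16.key = 7  [terminal]
20. n17.lim = "kp"  [terminal]
21. n14.lim = false  [d.ok == false]
22. n14.lab = 15  [15]
23. n14.idx = 25  [a.key + 18]
24. n9.hot = true  [D.lim == false]
25. n0.tag = 5  [5]
26. n0.fin = 24  [24]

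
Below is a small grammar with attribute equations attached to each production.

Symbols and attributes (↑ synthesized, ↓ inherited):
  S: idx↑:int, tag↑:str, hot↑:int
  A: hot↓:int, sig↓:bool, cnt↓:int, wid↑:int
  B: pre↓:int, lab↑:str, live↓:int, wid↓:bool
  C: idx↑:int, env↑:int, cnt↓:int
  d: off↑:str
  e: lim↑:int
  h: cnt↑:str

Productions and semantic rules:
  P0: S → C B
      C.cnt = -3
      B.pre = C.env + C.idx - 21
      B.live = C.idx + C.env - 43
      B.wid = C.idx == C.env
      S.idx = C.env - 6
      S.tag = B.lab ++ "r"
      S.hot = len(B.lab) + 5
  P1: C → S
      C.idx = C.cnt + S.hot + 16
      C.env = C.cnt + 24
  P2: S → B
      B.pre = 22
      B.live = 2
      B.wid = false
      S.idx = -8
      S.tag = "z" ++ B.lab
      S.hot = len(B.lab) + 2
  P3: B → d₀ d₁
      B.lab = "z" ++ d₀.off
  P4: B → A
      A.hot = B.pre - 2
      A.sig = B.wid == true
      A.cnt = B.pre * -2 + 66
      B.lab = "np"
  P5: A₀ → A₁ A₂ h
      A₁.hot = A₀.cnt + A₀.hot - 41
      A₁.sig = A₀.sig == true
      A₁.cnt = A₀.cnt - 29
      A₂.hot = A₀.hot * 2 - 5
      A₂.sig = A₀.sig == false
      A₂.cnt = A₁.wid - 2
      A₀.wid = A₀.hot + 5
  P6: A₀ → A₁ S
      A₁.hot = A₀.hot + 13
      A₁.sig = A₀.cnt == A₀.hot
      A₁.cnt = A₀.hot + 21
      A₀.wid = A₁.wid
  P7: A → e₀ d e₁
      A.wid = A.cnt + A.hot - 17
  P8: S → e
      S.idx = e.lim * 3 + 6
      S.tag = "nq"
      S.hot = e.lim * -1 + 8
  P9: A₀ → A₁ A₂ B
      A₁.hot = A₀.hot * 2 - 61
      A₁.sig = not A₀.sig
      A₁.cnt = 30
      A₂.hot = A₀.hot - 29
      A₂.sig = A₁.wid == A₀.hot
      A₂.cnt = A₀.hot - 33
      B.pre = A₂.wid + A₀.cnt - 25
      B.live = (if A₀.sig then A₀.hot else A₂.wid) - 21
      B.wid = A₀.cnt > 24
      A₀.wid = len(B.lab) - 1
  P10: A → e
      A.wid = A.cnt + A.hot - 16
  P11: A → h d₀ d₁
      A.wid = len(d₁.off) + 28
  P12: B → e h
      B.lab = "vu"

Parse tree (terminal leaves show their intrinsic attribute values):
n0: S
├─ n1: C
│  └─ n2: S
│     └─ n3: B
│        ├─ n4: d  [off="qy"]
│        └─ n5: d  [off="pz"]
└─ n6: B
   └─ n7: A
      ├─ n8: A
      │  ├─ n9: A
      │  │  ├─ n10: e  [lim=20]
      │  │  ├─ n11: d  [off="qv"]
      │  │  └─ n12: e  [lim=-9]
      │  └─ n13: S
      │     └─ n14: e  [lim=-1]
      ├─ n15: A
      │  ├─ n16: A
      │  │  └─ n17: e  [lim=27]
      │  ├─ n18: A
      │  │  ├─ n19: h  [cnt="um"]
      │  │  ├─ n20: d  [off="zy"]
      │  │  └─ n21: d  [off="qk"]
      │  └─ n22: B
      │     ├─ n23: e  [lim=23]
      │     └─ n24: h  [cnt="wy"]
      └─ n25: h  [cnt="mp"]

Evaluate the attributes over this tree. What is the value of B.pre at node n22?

1. n1.cnt = -3  [-3]
2. n3.pre = 22  [22]
3. n3.live = 2  [2]
4. n3.wid = false  [false]
5. n4.off = "qy"  [terminal]
6. n5.off = "pz"  [terminal]
7. n3.lab = "zqy"  ["z" ++ d₀.off]
8. n2.idx = -8  [-8]
9. n2.tag = "zzqy"  ["z" ++ B.lab]
10. n2.hot = 5  [len(B.lab) + 2]
11. n1.idx = 18  [C.cnt + S.hot + 16]
12. n1.env = 21  [C.cnt + 24]
13. n6.pre = 18  [C.env + C.idx - 21]
14. n6.live = -4  [C.idx + C.env - 43]
15. n6.wid = false  [C.idx == C.env]
16. n7.hot = 16  [B.pre - 2]
17. n7.sig = false  [B.wid == true]
18. n7.cnt = 30  [B.pre * -2 + 66]
19. n8.hot = 5  [A₀.cnt + A₀.hot - 41]
20. n8.sig = false  [A₀.sig == true]
21. n8.cnt = 1  [A₀.cnt - 29]
22. n9.hot = 18  [A₀.hot + 13]
23. n9.sig = false  [A₀.cnt == A₀.hot]
24. n9.cnt = 26  [A₀.hot + 21]
25. n10.lim = 20  [terminal]
26. n11.off = "qv"  [terminal]
27. n12.lim = -9  [terminal]
28. n9.wid = 27  [A.cnt + A.hot - 17]
29. n14.lim = -1  [terminal]
30. n13.idx = 3  [e.lim * 3 + 6]
31. n13.tag = "nq"  ["nq"]
32. n13.hot = 9  [e.lim * -1 + 8]
33. n8.wid = 27  [A₁.wid]
34. n15.hot = 27  [A₀.hot * 2 - 5]
35. n15.sig = true  [A₀.sig == false]
36. n15.cnt = 25  [A₁.wid - 2]
37. n16.hot = -7  [A₀.hot * 2 - 61]
38. n16.sig = false  [not A₀.sig]
39. n16.cnt = 30  [30]
40. n17.lim = 27  [terminal]
41. n16.wid = 7  [A.cnt + A.hot - 16]
42. n18.hot = -2  [A₀.hot - 29]
43. n18.sig = false  [A₁.wid == A₀.hot]
44. n18.cnt = -6  [A₀.hot - 33]
45. n19.cnt = "um"  [terminal]
46. n20.off = "zy"  [terminal]
47. n21.off = "qk"  [terminal]
48. n18.wid = 30  [len(d₁.off) + 28]
49. n22.pre = 30  [A₂.wid + A₀.cnt - 25]
50. n22.live = 6  [(if A₀.sig then A₀.hot else A₂.wid) - 21]
51. n22.wid = true  [A₀.cnt > 24]
52. n23.lim = 23  [terminal]
53. n24.cnt = "wy"  [terminal]
54. n22.lab = "vu"  ["vu"]
55. n15.wid = 1  [len(B.lab) - 1]
56. n25.cnt = "mp"  [terminal]
57. n7.wid = 21  [A₀.hot + 5]
58. n6.lab = "np"  ["np"]
59. n0.idx = 15  [C.env - 6]
60. n0.tag = "npr"  [B.lab ++ "r"]
61. n0.hot = 7  [len(B.lab) + 5]

30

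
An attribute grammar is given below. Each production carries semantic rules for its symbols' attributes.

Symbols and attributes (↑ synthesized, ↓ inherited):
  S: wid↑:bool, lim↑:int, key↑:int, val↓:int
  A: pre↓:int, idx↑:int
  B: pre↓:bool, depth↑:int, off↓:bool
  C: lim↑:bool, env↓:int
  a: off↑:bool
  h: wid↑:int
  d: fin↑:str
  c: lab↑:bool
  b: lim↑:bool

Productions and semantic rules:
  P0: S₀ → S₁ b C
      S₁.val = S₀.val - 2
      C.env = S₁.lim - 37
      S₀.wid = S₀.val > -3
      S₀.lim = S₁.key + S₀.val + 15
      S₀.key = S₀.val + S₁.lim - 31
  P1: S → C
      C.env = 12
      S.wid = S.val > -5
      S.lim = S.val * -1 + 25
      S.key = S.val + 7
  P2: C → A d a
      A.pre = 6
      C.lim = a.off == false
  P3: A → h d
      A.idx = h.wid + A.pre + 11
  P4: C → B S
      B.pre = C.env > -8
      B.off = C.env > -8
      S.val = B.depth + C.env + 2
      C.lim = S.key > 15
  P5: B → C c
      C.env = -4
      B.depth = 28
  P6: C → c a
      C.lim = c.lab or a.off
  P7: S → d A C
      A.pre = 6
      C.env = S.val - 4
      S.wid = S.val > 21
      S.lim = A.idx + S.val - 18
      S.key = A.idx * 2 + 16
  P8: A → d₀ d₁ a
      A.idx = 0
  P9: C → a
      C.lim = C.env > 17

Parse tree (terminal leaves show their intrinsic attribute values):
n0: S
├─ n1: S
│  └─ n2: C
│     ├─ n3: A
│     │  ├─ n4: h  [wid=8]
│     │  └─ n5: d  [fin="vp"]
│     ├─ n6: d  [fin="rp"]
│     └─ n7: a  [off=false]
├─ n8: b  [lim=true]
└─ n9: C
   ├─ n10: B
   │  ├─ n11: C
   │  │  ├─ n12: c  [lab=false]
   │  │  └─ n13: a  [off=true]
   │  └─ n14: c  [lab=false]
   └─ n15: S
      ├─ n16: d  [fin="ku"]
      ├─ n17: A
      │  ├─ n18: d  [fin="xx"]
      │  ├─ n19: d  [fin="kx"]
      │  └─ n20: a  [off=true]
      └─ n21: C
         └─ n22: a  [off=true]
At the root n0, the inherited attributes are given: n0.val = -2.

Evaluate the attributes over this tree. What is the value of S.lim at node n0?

1. n0.val = -2  [given at root]
2. n1.val = -4  [S₀.val - 2]
3. n2.env = 12  [12]
4. n3.pre = 6  [6]
5. n4.wid = 8  [terminal]
6. n5.fin = "vp"  [terminal]
7. n3.idx = 25  [h.wid + A.pre + 11]
8. n6.fin = "rp"  [terminal]
9. n7.off = false  [terminal]
10. n2.lim = true  [a.off == false]
11. n1.wid = true  [S.val > -5]
12. n1.lim = 29  [S.val * -1 + 25]
13. n1.key = 3  [S.val + 7]
14. n8.lim = true  [terminal]
15. n9.env = -8  [S₁.lim - 37]
16. n10.pre = false  [C.env > -8]
17. n10.off = false  [C.env > -8]
18. n11.env = -4  [-4]
19. n12.lab = false  [terminal]
20. n13.off = true  [terminal]
21. n11.lim = true  [c.lab or a.off]
22. n14.lab = false  [terminal]
23. n10.depth = 28  [28]
24. n15.val = 22  [B.depth + C.env + 2]
25. n16.fin = "ku"  [terminal]
26. n17.pre = 6  [6]
27. n18.fin = "xx"  [terminal]
28. n19.fin = "kx"  [terminal]
29. n20.off = true  [terminal]
30. n17.idx = 0  [0]
31. n21.env = 18  [S.val - 4]
32. n22.off = true  [terminal]
33. n21.lim = true  [C.env > 17]
34. n15.wid = true  [S.val > 21]
35. n15.lim = 4  [A.idx + S.val - 18]
36. n15.key = 16  [A.idx * 2 + 16]
37. n9.lim = true  [S.key > 15]
38. n0.wid = true  [S₀.val > -3]
39. n0.lim = 16  [S₁.key + S₀.val + 15]
40. n0.key = -4  [S₀.val + S₁.lim - 31]

16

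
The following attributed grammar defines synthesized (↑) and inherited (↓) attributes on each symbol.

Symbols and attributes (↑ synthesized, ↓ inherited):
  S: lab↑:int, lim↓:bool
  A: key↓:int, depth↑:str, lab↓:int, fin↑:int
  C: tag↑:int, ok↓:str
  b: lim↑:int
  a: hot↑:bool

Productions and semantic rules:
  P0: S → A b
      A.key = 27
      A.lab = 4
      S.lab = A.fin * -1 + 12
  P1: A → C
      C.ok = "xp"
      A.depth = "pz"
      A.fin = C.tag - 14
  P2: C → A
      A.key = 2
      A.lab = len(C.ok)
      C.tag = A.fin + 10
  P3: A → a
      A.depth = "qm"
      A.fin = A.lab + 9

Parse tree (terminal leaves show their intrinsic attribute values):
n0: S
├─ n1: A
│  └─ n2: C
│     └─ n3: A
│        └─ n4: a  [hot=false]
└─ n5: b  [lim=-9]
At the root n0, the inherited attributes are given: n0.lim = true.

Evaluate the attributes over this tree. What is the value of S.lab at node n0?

5

1. n0.lim = true  [given at root]
2. n1.key = 27  [27]
3. n1.lab = 4  [4]
4. n2.ok = "xp"  ["xp"]
5. n3.key = 2  [2]
6. n3.lab = 2  [len(C.ok)]
7. n4.hot = false  [terminal]
8. n3.depth = "qm"  ["qm"]
9. n3.fin = 11  [A.lab + 9]
10. n2.tag = 21  [A.fin + 10]
11. n1.depth = "pz"  ["pz"]
12. n1.fin = 7  [C.tag - 14]
13. n5.lim = -9  [terminal]
14. n0.lab = 5  [A.fin * -1 + 12]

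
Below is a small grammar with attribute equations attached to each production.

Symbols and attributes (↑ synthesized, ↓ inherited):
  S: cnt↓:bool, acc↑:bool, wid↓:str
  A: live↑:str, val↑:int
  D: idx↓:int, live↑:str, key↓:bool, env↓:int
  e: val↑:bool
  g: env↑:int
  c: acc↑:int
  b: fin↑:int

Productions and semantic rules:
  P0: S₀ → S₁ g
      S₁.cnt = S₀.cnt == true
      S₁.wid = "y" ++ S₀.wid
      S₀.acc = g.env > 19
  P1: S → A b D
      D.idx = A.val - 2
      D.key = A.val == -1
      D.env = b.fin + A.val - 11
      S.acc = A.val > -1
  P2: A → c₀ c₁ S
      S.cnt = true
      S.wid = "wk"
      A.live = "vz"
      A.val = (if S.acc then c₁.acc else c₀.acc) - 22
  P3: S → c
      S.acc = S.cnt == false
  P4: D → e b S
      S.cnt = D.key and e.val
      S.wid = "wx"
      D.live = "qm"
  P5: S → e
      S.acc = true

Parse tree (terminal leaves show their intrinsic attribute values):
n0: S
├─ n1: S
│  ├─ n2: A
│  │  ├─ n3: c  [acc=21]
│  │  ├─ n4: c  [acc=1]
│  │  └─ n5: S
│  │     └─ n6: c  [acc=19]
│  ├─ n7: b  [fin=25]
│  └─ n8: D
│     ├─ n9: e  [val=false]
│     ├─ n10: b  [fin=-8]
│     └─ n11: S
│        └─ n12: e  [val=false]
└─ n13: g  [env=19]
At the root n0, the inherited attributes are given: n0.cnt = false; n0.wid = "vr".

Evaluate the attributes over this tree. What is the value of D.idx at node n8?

-3

1. n0.cnt = false  [given at root]
2. n0.wid = "vr"  [given at root]
3. n1.cnt = false  [S₀.cnt == true]
4. n1.wid = "yvr"  ["y" ++ S₀.wid]
5. n3.acc = 21  [terminal]
6. n4.acc = 1  [terminal]
7. n5.cnt = true  [true]
8. n5.wid = "wk"  ["wk"]
9. n6.acc = 19  [terminal]
10. n5.acc = false  [S.cnt == false]
11. n2.live = "vz"  ["vz"]
12. n2.val = -1  [(if S.acc then c₁.acc else c₀.acc) - 22]
13. n7.fin = 25  [terminal]
14. n8.idx = -3  [A.val - 2]
15. n8.key = true  [A.val == -1]
16. n8.env = 13  [b.fin + A.val - 11]
17. n9.val = false  [terminal]
18. n10.fin = -8  [terminal]
19. n11.cnt = false  [D.key and e.val]
20. n11.wid = "wx"  ["wx"]
21. n12.val = false  [terminal]
22. n11.acc = true  [true]
23. n8.live = "qm"  ["qm"]
24. n1.acc = false  [A.val > -1]
25. n13.env = 19  [terminal]
26. n0.acc = false  [g.env > 19]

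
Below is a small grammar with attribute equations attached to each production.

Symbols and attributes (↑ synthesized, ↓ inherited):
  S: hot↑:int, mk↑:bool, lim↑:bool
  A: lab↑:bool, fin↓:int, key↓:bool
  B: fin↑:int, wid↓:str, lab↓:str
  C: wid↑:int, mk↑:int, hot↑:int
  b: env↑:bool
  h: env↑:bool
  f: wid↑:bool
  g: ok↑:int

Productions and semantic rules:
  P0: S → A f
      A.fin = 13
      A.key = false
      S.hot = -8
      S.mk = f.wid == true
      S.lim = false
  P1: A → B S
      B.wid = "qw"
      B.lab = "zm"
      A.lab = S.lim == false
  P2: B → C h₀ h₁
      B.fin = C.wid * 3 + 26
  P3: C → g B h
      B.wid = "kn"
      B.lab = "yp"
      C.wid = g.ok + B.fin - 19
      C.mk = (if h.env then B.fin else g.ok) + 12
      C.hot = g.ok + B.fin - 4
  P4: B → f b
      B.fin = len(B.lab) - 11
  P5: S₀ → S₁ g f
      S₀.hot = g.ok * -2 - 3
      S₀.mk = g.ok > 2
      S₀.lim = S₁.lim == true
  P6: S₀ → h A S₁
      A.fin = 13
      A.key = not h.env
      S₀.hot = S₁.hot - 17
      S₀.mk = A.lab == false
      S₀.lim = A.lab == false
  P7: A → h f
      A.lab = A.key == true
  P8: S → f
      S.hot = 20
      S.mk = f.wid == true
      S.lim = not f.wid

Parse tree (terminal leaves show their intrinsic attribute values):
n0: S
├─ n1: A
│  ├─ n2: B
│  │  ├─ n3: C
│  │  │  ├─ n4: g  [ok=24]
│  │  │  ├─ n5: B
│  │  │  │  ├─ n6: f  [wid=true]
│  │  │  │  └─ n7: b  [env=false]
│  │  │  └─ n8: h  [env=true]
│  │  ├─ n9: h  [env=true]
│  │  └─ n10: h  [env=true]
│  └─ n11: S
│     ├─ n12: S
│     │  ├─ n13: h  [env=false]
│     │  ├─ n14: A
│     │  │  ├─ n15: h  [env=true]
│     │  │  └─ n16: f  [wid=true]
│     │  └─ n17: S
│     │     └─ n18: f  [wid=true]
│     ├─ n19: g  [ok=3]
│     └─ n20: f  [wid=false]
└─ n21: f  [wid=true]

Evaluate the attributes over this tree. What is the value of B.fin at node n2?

1. n1.fin = 13  [13]
2. n1.key = false  [false]
3. n2.wid = "qw"  ["qw"]
4. n2.lab = "zm"  ["zm"]
5. n4.ok = 24  [terminal]
6. n5.wid = "kn"  ["kn"]
7. n5.lab = "yp"  ["yp"]
8. n6.wid = true  [terminal]
9. n7.env = false  [terminal]
10. n5.fin = -9  [len(B.lab) - 11]
11. n8.env = true  [terminal]
12. n3.wid = -4  [g.ok + B.fin - 19]
13. n3.mk = 3  [(if h.env then B.fin else g.ok) + 12]
14. n3.hot = 11  [g.ok + B.fin - 4]
15. n9.env = true  [terminal]
16. n10.env = true  [terminal]
17. n2.fin = 14  [C.wid * 3 + 26]
18. n13.env = false  [terminal]
19. n14.fin = 13  [13]
20. n14.key = true  [not h.env]
21. n15.env = true  [terminal]
22. n16.wid = true  [terminal]
23. n14.lab = true  [A.key == true]
24. n18.wid = true  [terminal]
25. n17.hot = 20  [20]
26. n17.mk = true  [f.wid == true]
27. n17.lim = false  [not f.wid]
28. n12.hot = 3  [S₁.hot - 17]
29. n12.mk = false  [A.lab == false]
30. n12.lim = false  [A.lab == false]
31. n19.ok = 3  [terminal]
32. n20.wid = false  [terminal]
33. n11.hot = -9  [g.ok * -2 - 3]
34. n11.mk = true  [g.ok > 2]
35. n11.lim = false  [S₁.lim == true]
36. n1.lab = true  [S.lim == false]
37. n21.wid = true  [terminal]
38. n0.hot = -8  [-8]
39. n0.mk = true  [f.wid == true]
40. n0.lim = false  [false]

14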